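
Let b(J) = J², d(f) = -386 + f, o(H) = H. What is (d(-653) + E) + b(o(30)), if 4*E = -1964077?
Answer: -1964633/4 ≈ -4.9116e+5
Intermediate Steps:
E = -1964077/4 (E = (¼)*(-1964077) = -1964077/4 ≈ -4.9102e+5)
(d(-653) + E) + b(o(30)) = ((-386 - 653) - 1964077/4) + 30² = (-1039 - 1964077/4) + 900 = -1968233/4 + 900 = -1964633/4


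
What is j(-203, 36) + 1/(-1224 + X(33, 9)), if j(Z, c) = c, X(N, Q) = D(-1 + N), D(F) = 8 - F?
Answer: 44927/1248 ≈ 35.999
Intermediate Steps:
X(N, Q) = 9 - N (X(N, Q) = 8 - (-1 + N) = 8 + (1 - N) = 9 - N)
j(-203, 36) + 1/(-1224 + X(33, 9)) = 36 + 1/(-1224 + (9 - 1*33)) = 36 + 1/(-1224 + (9 - 33)) = 36 + 1/(-1224 - 24) = 36 + 1/(-1248) = 36 - 1/1248 = 44927/1248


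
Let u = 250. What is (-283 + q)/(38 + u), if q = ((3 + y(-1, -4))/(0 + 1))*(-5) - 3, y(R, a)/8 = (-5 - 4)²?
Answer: -3541/288 ≈ -12.295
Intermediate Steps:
y(R, a) = 648 (y(R, a) = 8*(-5 - 4)² = 8*(-9)² = 8*81 = 648)
q = -3258 (q = ((3 + 648)/(0 + 1))*(-5) - 3 = (651/1)*(-5) - 3 = (651*1)*(-5) - 3 = 651*(-5) - 3 = -3255 - 3 = -3258)
(-283 + q)/(38 + u) = (-283 - 3258)/(38 + 250) = -3541/288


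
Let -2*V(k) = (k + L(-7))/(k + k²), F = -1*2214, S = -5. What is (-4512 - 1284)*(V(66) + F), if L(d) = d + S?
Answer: 9457463610/737 ≈ 1.2832e+7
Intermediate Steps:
L(d) = -5 + d (L(d) = d - 5 = -5 + d)
F = -2214
V(k) = -(-12 + k)/(2*(k + k²)) (V(k) = -(k + (-5 - 7))/(2*(k + k²)) = -(k - 12)/(2*(k + k²)) = -(-12 + k)/(2*(k + k²)))
(-4512 - 1284)*(V(66) + F) = (-4512 - 1284)*((½)*(12 - 1*66)/(66*(1 + 66)) - 2214) = -5796*((½)*(1/66)*(12 - 66)/67 - 2214) = -5796*((½)*(1/66)*(1/67)*(-54) - 2214) = -5796*(-9/1474 - 2214) = -5796*(-3263445/1474) = 9457463610/737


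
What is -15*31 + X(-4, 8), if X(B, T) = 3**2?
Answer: -456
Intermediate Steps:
X(B, T) = 9
-15*31 + X(-4, 8) = -15*31 + 9 = -465 + 9 = -456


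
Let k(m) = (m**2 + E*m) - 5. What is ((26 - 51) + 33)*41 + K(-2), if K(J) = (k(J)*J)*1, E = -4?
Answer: 314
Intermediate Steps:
k(m) = -5 + m**2 - 4*m (k(m) = (m**2 - 4*m) - 5 = -5 + m**2 - 4*m)
K(J) = J*(-5 + J**2 - 4*J) (K(J) = ((-5 + J**2 - 4*J)*J)*1 = (J*(-5 + J**2 - 4*J))*1 = J*(-5 + J**2 - 4*J))
((26 - 51) + 33)*41 + K(-2) = ((26 - 51) + 33)*41 - 2*(-5 + (-2)**2 - 4*(-2)) = (-25 + 33)*41 - 2*(-5 + 4 + 8) = 8*41 - 2*7 = 328 - 14 = 314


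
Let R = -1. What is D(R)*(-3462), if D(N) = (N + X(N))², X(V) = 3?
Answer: -13848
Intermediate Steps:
D(N) = (3 + N)² (D(N) = (N + 3)² = (3 + N)²)
D(R)*(-3462) = (3 - 1)²*(-3462) = 2²*(-3462) = 4*(-3462) = -13848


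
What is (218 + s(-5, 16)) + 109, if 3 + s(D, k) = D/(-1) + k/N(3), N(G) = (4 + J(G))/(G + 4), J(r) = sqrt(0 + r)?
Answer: 4725/13 - 112*sqrt(3)/13 ≈ 348.54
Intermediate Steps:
J(r) = sqrt(r)
N(G) = (4 + sqrt(G))/(4 + G) (N(G) = (4 + sqrt(G))/(G + 4) = (4 + sqrt(G))/(4 + G))
s(D, k) = -3 - D + k/(4/7 + sqrt(3)/7) (s(D, k) = -3 + (D/(-1) + k/(((4 + sqrt(3))/(4 + 3)))) = -3 + (D*(-1) + k/(((4 + sqrt(3))/7))) = -3 + (-D + k/(((4 + sqrt(3))/7))) = -3 + (-D + k/(4/7 + sqrt(3)/7)) = -3 - D + k/(4/7 + sqrt(3)/7))
(218 + s(-5, 16)) + 109 = (218 + (-3 - 1*(-5) + (28/13)*16 - 7/13*16*sqrt(3))) + 109 = (218 + (-3 + 5 + 448/13 - 112*sqrt(3)/13)) + 109 = (218 + (474/13 - 112*sqrt(3)/13)) + 109 = (3308/13 - 112*sqrt(3)/13) + 109 = 4725/13 - 112*sqrt(3)/13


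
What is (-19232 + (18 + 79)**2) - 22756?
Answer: -32579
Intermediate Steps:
(-19232 + (18 + 79)**2) - 22756 = (-19232 + 97**2) - 22756 = (-19232 + 9409) - 22756 = -9823 - 22756 = -32579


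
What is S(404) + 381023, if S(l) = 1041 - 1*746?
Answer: 381318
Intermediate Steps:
S(l) = 295 (S(l) = 1041 - 746 = 295)
S(404) + 381023 = 295 + 381023 = 381318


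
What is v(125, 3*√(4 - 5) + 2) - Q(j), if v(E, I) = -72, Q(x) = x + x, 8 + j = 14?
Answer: -84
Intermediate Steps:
j = 6 (j = -8 + 14 = 6)
Q(x) = 2*x
v(125, 3*√(4 - 5) + 2) - Q(j) = -72 - 2*6 = -72 - 1*12 = -72 - 12 = -84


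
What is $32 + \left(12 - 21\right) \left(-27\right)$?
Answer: $275$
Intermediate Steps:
$32 + \left(12 - 21\right) \left(-27\right) = 32 - -243 = 32 + 243 = 275$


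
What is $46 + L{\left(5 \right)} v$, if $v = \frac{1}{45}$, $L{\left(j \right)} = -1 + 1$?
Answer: $46$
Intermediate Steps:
$L{\left(j \right)} = 0$
$v = \frac{1}{45} \approx 0.022222$
$46 + L{\left(5 \right)} v = 46 + 0 \cdot \frac{1}{45} = 46 + 0 = 46$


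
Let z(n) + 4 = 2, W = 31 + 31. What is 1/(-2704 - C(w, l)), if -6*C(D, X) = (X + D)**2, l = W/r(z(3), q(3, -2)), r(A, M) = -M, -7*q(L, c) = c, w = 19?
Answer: 1/3830 ≈ 0.00026110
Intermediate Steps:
q(L, c) = -c/7
W = 62
z(n) = -2 (z(n) = -4 + 2 = -2)
l = -217 (l = 62/((-(-1)*(-2)/7)) = 62/((-1*2/7)) = 62/(-2/7) = 62*(-7/2) = -217)
C(D, X) = -(D + X)**2/6 (C(D, X) = -(X + D)**2/6 = -(D + X)**2/6)
1/(-2704 - C(w, l)) = 1/(-2704 - (-1)*(19 - 217)**2/6) = 1/(-2704 - (-1)*(-198)**2/6) = 1/(-2704 - (-1)*39204/6) = 1/(-2704 - 1*(-6534)) = 1/(-2704 + 6534) = 1/3830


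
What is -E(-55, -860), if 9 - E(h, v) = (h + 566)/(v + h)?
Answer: -8746/915 ≈ -9.5585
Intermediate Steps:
E(h, v) = 9 - (566 + h)/(h + v) (E(h, v) = 9 - (h + 566)/(v + h) = 9 - (566 + h)/(h + v))
-E(-55, -860) = -(-566 + 8*(-55) + 9*(-860))/(-55 - 860) = -(-566 - 440 - 7740)/(-915) = -(-1)*(-8746)/915 = -1*8746/915 = -8746/915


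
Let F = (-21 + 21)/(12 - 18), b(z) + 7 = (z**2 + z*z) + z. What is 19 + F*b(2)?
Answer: 19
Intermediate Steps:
b(z) = -7 + z + 2*z**2 (b(z) = -7 + ((z**2 + z*z) + z) = -7 + ((z**2 + z**2) + z) = -7 + (2*z**2 + z) = -7 + (z + 2*z**2) = -7 + z + 2*z**2)
F = 0 (F = 0/(-6) = 0*(-1/6) = 0)
19 + F*b(2) = 19 + 0*(-7 + 2 + 2*2**2) = 19 + 0*(-7 + 2 + 2*4) = 19 + 0*(-7 + 2 + 8) = 19 + 0*3 = 19 + 0 = 19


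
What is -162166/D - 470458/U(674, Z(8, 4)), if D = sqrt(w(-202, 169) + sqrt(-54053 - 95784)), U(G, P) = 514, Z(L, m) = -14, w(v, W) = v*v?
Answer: -235229/257 - 162166/sqrt(40804 + I*sqrt(149837)) ≈ -1718.1 + 3.8077*I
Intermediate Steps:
w(v, W) = v**2
D = sqrt(40804 + I*sqrt(149837)) (D = sqrt((-202)**2 + sqrt(-54053 - 95784)) = sqrt(40804 + sqrt(-149837)) = sqrt(40804 + I*sqrt(149837)) ≈ 202.0 + 0.9581*I)
-162166/D - 470458/U(674, Z(8, 4)) = -162166/sqrt(40804 + I*sqrt(149837)) - 470458/514 = -162166/sqrt(40804 + I*sqrt(149837)) - 470458*1/514 = -162166/sqrt(40804 + I*sqrt(149837)) - 235229/257 = -235229/257 - 162166/sqrt(40804 + I*sqrt(149837))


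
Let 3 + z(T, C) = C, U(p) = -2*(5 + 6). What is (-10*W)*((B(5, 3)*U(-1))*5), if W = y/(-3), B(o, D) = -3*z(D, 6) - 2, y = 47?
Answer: 568700/3 ≈ 1.8957e+5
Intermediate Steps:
U(p) = -22 (U(p) = -2*11 = -22)
z(T, C) = -3 + C
B(o, D) = -11 (B(o, D) = -3*(-3 + 6) - 2 = -3*3 - 2 = -9 - 2 = -11)
W = -47/3 (W = 47/(-3) = 47*(-⅓) = -47/3 ≈ -15.667)
(-10*W)*((B(5, 3)*U(-1))*5) = (-10*(-47/3))*(-11*(-22)*5) = 470*(242*5)/3 = (470/3)*1210 = 568700/3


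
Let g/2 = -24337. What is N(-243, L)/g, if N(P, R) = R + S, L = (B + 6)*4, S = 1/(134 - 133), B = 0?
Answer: -25/48674 ≈ -0.00051362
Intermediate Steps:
g = -48674 (g = 2*(-24337) = -48674)
S = 1 (S = 1/1 = 1)
L = 24 (L = (0 + 6)*4 = 6*4 = 24)
N(P, R) = 1 + R (N(P, R) = R + 1 = 1 + R)
N(-243, L)/g = (1 + 24)/(-48674) = 25*(-1/48674) = -25/48674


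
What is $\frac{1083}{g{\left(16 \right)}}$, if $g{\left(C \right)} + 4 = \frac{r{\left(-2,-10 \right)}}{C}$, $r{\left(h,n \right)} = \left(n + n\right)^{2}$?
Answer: $\frac{361}{7} \approx 51.571$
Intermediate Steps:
$r{\left(h,n \right)} = 4 n^{2}$ ($r{\left(h,n \right)} = \left(2 n\right)^{2} = 4 n^{2}$)
$g{\left(C \right)} = -4 + \frac{400}{C}$ ($g{\left(C \right)} = -4 + \frac{4 \left(-10\right)^{2}}{C} = -4 + \frac{4 \cdot 100}{C} = -4 + \frac{400}{C}$)
$\frac{1083}{g{\left(16 \right)}} = \frac{1083}{-4 + \frac{400}{16}} = \frac{1083}{-4 + 400 \cdot \frac{1}{16}} = \frac{1083}{-4 + 25} = \frac{1083}{21} = 1083 \cdot \frac{1}{21} = \frac{361}{7}$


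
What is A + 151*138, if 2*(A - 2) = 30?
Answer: 20855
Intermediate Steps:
A = 17 (A = 2 + (½)*30 = 2 + 15 = 17)
A + 151*138 = 17 + 151*138 = 17 + 20838 = 20855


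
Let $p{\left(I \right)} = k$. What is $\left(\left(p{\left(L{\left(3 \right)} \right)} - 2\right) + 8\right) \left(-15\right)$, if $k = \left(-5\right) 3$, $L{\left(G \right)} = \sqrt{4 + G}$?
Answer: $135$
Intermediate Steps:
$k = -15$
$p{\left(I \right)} = -15$
$\left(\left(p{\left(L{\left(3 \right)} \right)} - 2\right) + 8\right) \left(-15\right) = \left(\left(-15 - 2\right) + 8\right) \left(-15\right) = \left(-17 + 8\right) \left(-15\right) = \left(-9\right) \left(-15\right) = 135$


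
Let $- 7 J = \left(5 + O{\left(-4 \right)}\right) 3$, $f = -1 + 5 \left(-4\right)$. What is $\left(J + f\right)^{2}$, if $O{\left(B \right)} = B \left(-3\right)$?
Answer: $\frac{39204}{49} \approx 800.08$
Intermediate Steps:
$O{\left(B \right)} = - 3 B$
$f = -21$ ($f = -1 - 20 = -21$)
$J = - \frac{51}{7}$ ($J = - \frac{\left(5 - -12\right) 3}{7} = - \frac{\left(5 + 12\right) 3}{7} = - \frac{17 \cdot 3}{7} = \left(- \frac{1}{7}\right) 51 = - \frac{51}{7} \approx -7.2857$)
$\left(J + f\right)^{2} = \left(- \frac{51}{7} - 21\right)^{2} = \left(- \frac{198}{7}\right)^{2} = \frac{39204}{49}$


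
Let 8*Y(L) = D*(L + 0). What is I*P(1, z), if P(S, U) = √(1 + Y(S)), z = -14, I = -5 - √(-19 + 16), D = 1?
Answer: 3*√2*(-5 - I*√3)/4 ≈ -5.3033 - 1.8371*I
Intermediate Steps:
I = -5 - I*√3 (I = -5 - √(-3) = -5 - I*√3 ≈ -5.0 - 1.732*I)
Y(L) = L/8 (Y(L) = (1*(L + 0))/8 = (1*L)/8 = L/8)
P(S, U) = √(1 + S/8)
I*P(1, z) = (-5 - I*√3)*(√(16 + 2*1)/4) = (-5 - I*√3)*(√(16 + 2)/4) = (-5 - I*√3)*(√18/4) = (-5 - I*√3)*((3*√2)/4) = (-5 - I*√3)*(3*√2/4) = 3*√2*(-5 - I*√3)/4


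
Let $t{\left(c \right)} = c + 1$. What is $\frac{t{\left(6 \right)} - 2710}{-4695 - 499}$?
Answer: $\frac{51}{98} \approx 0.52041$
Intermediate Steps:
$t{\left(c \right)} = 1 + c$
$\frac{t{\left(6 \right)} - 2710}{-4695 - 499} = \frac{\left(1 + 6\right) - 2710}{-4695 - 499} = \frac{7 - 2710}{-5194} = \left(7 - 2710\right) \left(- \frac{1}{5194}\right) = \left(-2703\right) \left(- \frac{1}{5194}\right) = \frac{51}{98}$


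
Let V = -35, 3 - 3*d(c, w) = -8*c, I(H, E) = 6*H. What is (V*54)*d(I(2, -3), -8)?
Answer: -62370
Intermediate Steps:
d(c, w) = 1 + 8*c/3 (d(c, w) = 1 - (-8)*c/3 = 1 + 8*c/3)
(V*54)*d(I(2, -3), -8) = (-35*54)*(1 + 8*(6*2)/3) = -1890*(1 + (8/3)*12) = -1890*(1 + 32) = -1890*33 = -62370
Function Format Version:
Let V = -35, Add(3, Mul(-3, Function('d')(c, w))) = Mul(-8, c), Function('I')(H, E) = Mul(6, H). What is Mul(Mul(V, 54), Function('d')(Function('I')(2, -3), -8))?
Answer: -62370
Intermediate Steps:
Function('d')(c, w) = Add(1, Mul(Rational(8, 3), c)) (Function('d')(c, w) = Add(1, Mul(Rational(-1, 3), Mul(-8, c))) = Add(1, Mul(Rational(8, 3), c)))
Mul(Mul(V, 54), Function('d')(Function('I')(2, -3), -8)) = Mul(Mul(-35, 54), Add(1, Mul(Rational(8, 3), Mul(6, 2)))) = Mul(-1890, Add(1, Mul(Rational(8, 3), 12))) = Mul(-1890, Add(1, 32)) = Mul(-1890, 33) = -62370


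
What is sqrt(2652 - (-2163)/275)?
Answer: sqrt(8046093)/55 ≈ 51.574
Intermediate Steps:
sqrt(2652 - (-2163)/275) = sqrt(2652 - 21*(-103/275)) = sqrt(2652 + 2163/275) = sqrt(731463/275) = sqrt(8046093)/55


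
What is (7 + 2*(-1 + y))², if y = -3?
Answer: 1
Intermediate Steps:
(7 + 2*(-1 + y))² = (7 + 2*(-1 - 3))² = (7 + 2*(-4))² = (7 - 8)² = (-1)² = 1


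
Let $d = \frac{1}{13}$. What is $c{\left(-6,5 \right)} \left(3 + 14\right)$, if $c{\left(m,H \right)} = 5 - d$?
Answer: $\frac{1088}{13} \approx 83.692$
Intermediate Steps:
$d = \frac{1}{13} \approx 0.076923$
$c{\left(m,H \right)} = \frac{64}{13}$ ($c{\left(m,H \right)} = 5 - \frac{1}{13} = \frac{64}{13}$)
$c{\left(-6,5 \right)} \left(3 + 14\right) = \frac{64 \left(3 + 14\right)}{13} = \frac{64}{13} \cdot 17 = \frac{1088}{13}$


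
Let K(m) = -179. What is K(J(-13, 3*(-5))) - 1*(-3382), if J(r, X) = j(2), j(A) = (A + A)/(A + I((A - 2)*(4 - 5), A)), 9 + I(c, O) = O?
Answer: 3203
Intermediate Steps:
I(c, O) = -9 + O
j(A) = 2*A/(-9 + 2*A) (j(A) = (A + A)/(A + (-9 + A)) = (2*A)/(-9 + 2*A) = 2*A/(-9 + 2*A))
J(r, X) = -4/5 (J(r, X) = 2*2/(-9 + 2*2) = 2*2/(-9 + 4) = 2*2/(-5) = 2*2*(-1/5) = -4/5)
K(J(-13, 3*(-5))) - 1*(-3382) = -179 - 1*(-3382) = -179 + 3382 = 3203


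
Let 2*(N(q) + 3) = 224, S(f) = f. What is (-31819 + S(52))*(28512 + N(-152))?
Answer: -909203307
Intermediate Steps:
N(q) = 109 (N(q) = -3 + (1/2)*224 = -3 + 112 = 109)
(-31819 + S(52))*(28512 + N(-152)) = (-31819 + 52)*(28512 + 109) = -31767*28621 = -909203307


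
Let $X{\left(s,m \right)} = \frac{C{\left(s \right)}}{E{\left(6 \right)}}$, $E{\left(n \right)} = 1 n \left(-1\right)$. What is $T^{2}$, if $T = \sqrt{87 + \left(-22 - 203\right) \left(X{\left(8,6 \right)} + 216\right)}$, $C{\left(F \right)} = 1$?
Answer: $- \frac{96951}{2} \approx -48476.0$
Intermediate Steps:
$E{\left(n \right)} = - n$ ($E{\left(n \right)} = n \left(-1\right) = - n$)
$X{\left(s,m \right)} = - \frac{1}{6}$ ($X{\left(s,m \right)} = 1 \frac{1}{\left(-1\right) 6} = 1 \frac{1}{-6} = 1 \left(- \frac{1}{6}\right) = - \frac{1}{6}$)
$T = \frac{i \sqrt{193902}}{2}$ ($T = \sqrt{87 + \left(-22 - 203\right) \left(- \frac{1}{6} + 216\right)} = \sqrt{87 - \frac{97125}{2}} = \sqrt{- \frac{96951}{2}} = \frac{i \sqrt{193902}}{2} \approx 220.17 i$)
$T^{2} = \left(\frac{i \sqrt{193902}}{2}\right)^{2} = - \frac{96951}{2}$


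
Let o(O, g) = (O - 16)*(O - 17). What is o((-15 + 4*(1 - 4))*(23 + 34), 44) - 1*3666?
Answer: 2415914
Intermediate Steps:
o(O, g) = (-17 + O)*(-16 + O) (o(O, g) = (-16 + O)*(-17 + O) = (-17 + O)*(-16 + O))
o((-15 + 4*(1 - 4))*(23 + 34), 44) - 1*3666 = (272 + ((-15 + 4*(1 - 4))*(23 + 34))² - 33*(-15 + 4*(1 - 4))*(23 + 34)) - 1*3666 = (272 + ((-15 + 4*(-3))*57)² - 33*(-15 + 4*(-3))*57) - 3666 = (272 + ((-15 - 12)*57)² - 33*(-15 - 12)*57) - 3666 = (272 + (-27*57)² - (-891)*57) - 3666 = (272 + (-1539)² - 33*(-1539)) - 3666 = (272 + 2368521 + 50787) - 3666 = 2419580 - 3666 = 2415914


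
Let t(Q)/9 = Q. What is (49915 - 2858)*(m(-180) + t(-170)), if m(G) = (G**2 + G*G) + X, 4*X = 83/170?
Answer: 2024565450931/680 ≈ 2.9773e+9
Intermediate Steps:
t(Q) = 9*Q
X = 83/680 (X = (83/170)/4 = (83*(1/170))/4 = (1/4)*(83/170) = 83/680 ≈ 0.12206)
m(G) = 83/680 + 2*G**2 (m(G) = (G**2 + G*G) + 83/680 = (G**2 + G**2) + 83/680 = 2*G**2 + 83/680 = 83/680 + 2*G**2)
(49915 - 2858)*(m(-180) + t(-170)) = (49915 - 2858)*((83/680 + 2*(-180)**2) + 9*(-170)) = 47057*((83/680 + 2*32400) - 1530) = 47057*((83/680 + 64800) - 1530) = 47057*(44064083/680 - 1530) = 47057*(43023683/680) = 2024565450931/680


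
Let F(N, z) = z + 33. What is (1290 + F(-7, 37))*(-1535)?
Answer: -2087600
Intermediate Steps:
F(N, z) = 33 + z
(1290 + F(-7, 37))*(-1535) = (1290 + (33 + 37))*(-1535) = (1290 + 70)*(-1535) = 1360*(-1535) = -2087600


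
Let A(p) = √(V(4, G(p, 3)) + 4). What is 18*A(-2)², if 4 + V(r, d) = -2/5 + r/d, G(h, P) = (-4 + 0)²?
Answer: -27/10 ≈ -2.7000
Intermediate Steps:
G(h, P) = 16 (G(h, P) = (-4)² = 16)
V(r, d) = -22/5 + r/d (V(r, d) = -4 + (-2/5 + r/d) = -4 + (-2*⅕ + r/d) = -4 + (-⅖ + r/d) = -22/5 + r/d)
A(p) = I*√15/10 (A(p) = √((-22/5 + 4/16) + 4) = √((-22/5 + 4*(1/16)) + 4) = √((-22/5 + ¼) + 4) = √(-83/20 + 4) = √(-3/20) = I*√15/10)
18*A(-2)² = 18*(I*√15/10)² = 18*(-3/20) = -27/10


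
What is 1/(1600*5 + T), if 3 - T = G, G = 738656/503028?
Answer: 125757/1006248607 ≈ 0.00012498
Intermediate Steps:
G = 184664/125757 (G = 738656*(1/503028) = 184664/125757 ≈ 1.4684)
T = 192607/125757 (T = 3 - 1*184664/125757 = 3 - 184664/125757 = 192607/125757 ≈ 1.5316)
1/(1600*5 + T) = 1/(1600*5 + 192607/125757) = 1/(8000 + 192607/125757) = 1/(1006248607/125757) = 125757/1006248607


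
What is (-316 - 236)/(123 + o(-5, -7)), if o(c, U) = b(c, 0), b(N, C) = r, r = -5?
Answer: -276/59 ≈ -4.6780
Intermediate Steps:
b(N, C) = -5
o(c, U) = -5
(-316 - 236)/(123 + o(-5, -7)) = (-316 - 236)/(123 - 5) = -552/118 = -552*1/118 = -276/59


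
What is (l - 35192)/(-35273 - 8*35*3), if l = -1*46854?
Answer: 82046/36113 ≈ 2.2719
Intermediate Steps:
l = -46854
(l - 35192)/(-35273 - 8*35*3) = (-46854 - 35192)/(-35273 - 8*35*3) = -82046/(-35273 - 280*3) = -82046/(-35273 - 840) = -82046/(-36113) = -82046*(-1/36113) = 82046/36113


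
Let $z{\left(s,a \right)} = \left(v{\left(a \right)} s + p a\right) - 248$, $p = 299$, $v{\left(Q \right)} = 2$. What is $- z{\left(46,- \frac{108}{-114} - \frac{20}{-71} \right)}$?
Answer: $- \frac{285298}{1349} \approx -211.49$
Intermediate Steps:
$z{\left(s,a \right)} = -248 + 2 s + 299 a$ ($z{\left(s,a \right)} = \left(2 s + 299 a\right) - 248 = -248 + 2 s + 299 a$)
$- z{\left(46,- \frac{108}{-114} - \frac{20}{-71} \right)} = - (-248 + 2 \cdot 46 + 299 \left(- \frac{108}{-114} - \frac{20}{-71}\right)) = - (-248 + 92 + 299 \left(\left(-108\right) \left(- \frac{1}{114}\right) - - \frac{20}{71}\right)) = - (-248 + 92 + 299 \left(\frac{18}{19} + \frac{20}{71}\right)) = - (-248 + 92 + 299 \cdot \frac{1658}{1349}) = - (-248 + 92 + \frac{495742}{1349}) = \left(-1\right) \frac{285298}{1349} = - \frac{285298}{1349}$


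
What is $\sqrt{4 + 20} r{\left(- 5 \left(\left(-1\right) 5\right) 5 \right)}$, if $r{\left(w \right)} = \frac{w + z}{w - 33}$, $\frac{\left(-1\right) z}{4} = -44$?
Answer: $\frac{301 \sqrt{6}}{46} \approx 16.028$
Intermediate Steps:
$z = 176$ ($z = \left(-4\right) \left(-44\right) = 176$)
$r{\left(w \right)} = \frac{176 + w}{-33 + w}$ ($r{\left(w \right)} = \frac{w + 176}{w - 33} = \frac{176 + w}{-33 + w}$)
$\sqrt{4 + 20} r{\left(- 5 \left(\left(-1\right) 5\right) 5 \right)} = \sqrt{4 + 20} \frac{176 + - 5 \left(\left(-1\right) 5\right) 5}{-33 + - 5 \left(\left(-1\right) 5\right) 5} = \sqrt{24} \frac{176 + \left(-5\right) \left(-5\right) 5}{-33 + \left(-5\right) \left(-5\right) 5} = 2 \sqrt{6} \frac{176 + 25 \cdot 5}{-33 + 25 \cdot 5} = 2 \sqrt{6} \frac{176 + 125}{-33 + 125} = 2 \sqrt{6} \cdot \frac{1}{92} \cdot 301 = 2 \sqrt{6} \cdot \frac{301}{92} = \frac{301 \sqrt{6}}{46}$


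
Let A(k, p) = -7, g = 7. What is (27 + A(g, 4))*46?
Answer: 920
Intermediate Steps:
(27 + A(g, 4))*46 = (27 - 7)*46 = 20*46 = 920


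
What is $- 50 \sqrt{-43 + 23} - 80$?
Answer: $-80 - 100 i \sqrt{5} \approx -80.0 - 223.61 i$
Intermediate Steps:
$- 50 \sqrt{-43 + 23} - 80 = - 50 \sqrt{-20} - 80 = - 50 \cdot 2 i \sqrt{5} - 80 = - 100 i \sqrt{5} - 80 = -80 - 100 i \sqrt{5}$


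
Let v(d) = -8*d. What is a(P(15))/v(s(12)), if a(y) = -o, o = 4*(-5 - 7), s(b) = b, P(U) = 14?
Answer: -1/2 ≈ -0.50000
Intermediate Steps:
o = -48 (o = 4*(-12) = -48)
a(y) = 48 (a(y) = -1*(-48) = 48)
a(P(15))/v(s(12)) = 48/((-8*12)) = 48/(-96) = 48*(-1/96) = -1/2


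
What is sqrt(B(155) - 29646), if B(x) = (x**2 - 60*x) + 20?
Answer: I*sqrt(14901) ≈ 122.07*I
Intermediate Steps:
B(x) = 20 + x**2 - 60*x
sqrt(B(155) - 29646) = sqrt((20 + 155**2 - 60*155) - 29646) = sqrt((20 + 24025 - 9300) - 29646) = sqrt(14745 - 29646) = sqrt(-14901) = I*sqrt(14901)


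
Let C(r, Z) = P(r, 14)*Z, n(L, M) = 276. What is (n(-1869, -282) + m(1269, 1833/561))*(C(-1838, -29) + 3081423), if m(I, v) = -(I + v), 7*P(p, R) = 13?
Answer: -4018456638368/1309 ≈ -3.0699e+9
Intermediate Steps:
P(p, R) = 13/7 (P(p, R) = (1/7)*13 = 13/7)
C(r, Z) = 13*Z/7
m(I, v) = -I - v
(n(-1869, -282) + m(1269, 1833/561))*(C(-1838, -29) + 3081423) = (276 + (-1*1269 - 1833/561))*((13/7)*(-29) + 3081423) = (276 + (-1269 - 1833/561))*(-377/7 + 3081423) = (276 + (-1269 - 1*611/187))*(21569584/7) = (276 + (-1269 - 611/187))*(21569584/7) = (276 - 237914/187)*(21569584/7) = -186302/187*21569584/7 = -4018456638368/1309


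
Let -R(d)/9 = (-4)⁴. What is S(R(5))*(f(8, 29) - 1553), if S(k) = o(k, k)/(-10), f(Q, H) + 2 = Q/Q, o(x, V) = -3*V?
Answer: 5370624/5 ≈ 1.0741e+6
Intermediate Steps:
R(d) = -2304 (R(d) = -9*(-4)⁴ = -9*256 = -2304)
f(Q, H) = -1 (f(Q, H) = -2 + Q/Q = -2 + 1 = -1)
S(k) = 3*k/10 (S(k) = -3*k/(-10) = -3*k*(-⅒) = 3*k/10)
S(R(5))*(f(8, 29) - 1553) = ((3/10)*(-2304))*(-1 - 1553) = -3456/5*(-1554) = 5370624/5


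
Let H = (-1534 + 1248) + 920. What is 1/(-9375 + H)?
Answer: -1/8741 ≈ -0.00011440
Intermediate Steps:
H = 634 (H = -286 + 920 = 634)
1/(-9375 + H) = 1/(-9375 + 634) = 1/(-8741) = -1/8741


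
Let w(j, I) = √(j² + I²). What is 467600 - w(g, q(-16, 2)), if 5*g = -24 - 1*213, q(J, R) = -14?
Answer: 467600 - √61069/5 ≈ 4.6755e+5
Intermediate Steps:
g = -237/5 (g = (-24 - 1*213)/5 = (-24 - 213)/5 = (⅕)*(-237) = -237/5 ≈ -47.400)
w(j, I) = √(I² + j²)
467600 - w(g, q(-16, 2)) = 467600 - √((-14)² + (-237/5)²) = 467600 - √(196 + 56169/25) = 467600 - √(61069/25) = 467600 - √61069/5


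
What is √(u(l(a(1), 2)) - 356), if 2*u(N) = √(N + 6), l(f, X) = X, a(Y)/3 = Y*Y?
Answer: √(-356 + √2) ≈ 18.83*I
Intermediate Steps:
a(Y) = 3*Y² (a(Y) = 3*(Y*Y) = 3*Y²)
u(N) = √(6 + N)/2 (u(N) = √(N + 6)/2 = √(6 + N)/2)
√(u(l(a(1), 2)) - 356) = √(√(6 + 2)/2 - 356) = √(√8/2 - 356) = √((2*√2)/2 - 356) = √(√2 - 356) = √(-356 + √2)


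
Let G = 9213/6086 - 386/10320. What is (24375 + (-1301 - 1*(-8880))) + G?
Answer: 501761055761/15701880 ≈ 31955.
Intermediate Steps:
G = 23182241/15701880 (G = 9213*(1/6086) - 386*1/10320 = 9213/6086 - 193/5160 = 23182241/15701880 ≈ 1.4764)
(24375 + (-1301 - 1*(-8880))) + G = (24375 + (-1301 - 1*(-8880))) + 23182241/15701880 = (24375 + (-1301 + 8880)) + 23182241/15701880 = (24375 + 7579) + 23182241/15701880 = 31954 + 23182241/15701880 = 501761055761/15701880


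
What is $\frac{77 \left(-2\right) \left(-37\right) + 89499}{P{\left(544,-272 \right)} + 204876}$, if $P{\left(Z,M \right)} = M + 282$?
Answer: $\frac{95197}{204886} \approx 0.46463$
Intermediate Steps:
$P{\left(Z,M \right)} = 282 + M$
$\frac{77 \left(-2\right) \left(-37\right) + 89499}{P{\left(544,-272 \right)} + 204876} = \frac{77 \left(-2\right) \left(-37\right) + 89499}{\left(282 - 272\right) + 204876} = \frac{\left(-154\right) \left(-37\right) + 89499}{10 + 204876} = \frac{5698 + 89499}{204886} = 95197 \cdot \frac{1}{204886} = \frac{95197}{204886}$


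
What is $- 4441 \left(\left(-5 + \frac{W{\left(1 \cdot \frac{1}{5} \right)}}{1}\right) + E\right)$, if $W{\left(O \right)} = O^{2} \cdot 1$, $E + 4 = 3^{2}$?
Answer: $- \frac{4441}{25} \approx -177.64$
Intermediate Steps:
$E = 5$ ($E = -4 + 3^{2} = -4 + 9 = 5$)
$W{\left(O \right)} = O^{2}$
$- 4441 \left(\left(-5 + \frac{W{\left(1 \cdot \frac{1}{5} \right)}}{1}\right) + E\right) = - 4441 \left(\left(-5 + \frac{\left(1 \cdot \frac{1}{5}\right)^{2}}{1}\right) + 5\right) = - 4441 \left(\left(-5 + \left(1 \cdot \frac{1}{5}\right)^{2} \cdot 1\right) + 5\right) = - 4441 \left(\left(-5 + \left(\frac{1}{5}\right)^{2} \cdot 1\right) + 5\right) = - 4441 \left(\left(-5 + \frac{1}{25} \cdot 1\right) + 5\right) = - 4441 \left(\left(-5 + \frac{1}{25}\right) + 5\right) = - 4441 \left(- \frac{124}{25} + 5\right) = \left(-4441\right) \frac{1}{25} = - \frac{4441}{25}$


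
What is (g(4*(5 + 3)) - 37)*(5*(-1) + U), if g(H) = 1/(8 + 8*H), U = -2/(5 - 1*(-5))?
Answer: 126971/660 ≈ 192.38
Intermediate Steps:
U = -1/5 (U = -2/(5 + 5) = -2/10 = -2*1/10 = -1/5 ≈ -0.20000)
(g(4*(5 + 3)) - 37)*(5*(-1) + U) = (1/(8*(1 + 4*(5 + 3))) - 37)*(5*(-1) - 1/5) = (1/(8*(1 + 4*8)) - 37)*(-5 - 1/5) = (1/(8*(1 + 32)) - 37)*(-26/5) = ((1/8)/33 - 37)*(-26/5) = ((1/8)*(1/33) - 37)*(-26/5) = (1/264 - 37)*(-26/5) = -9767/264*(-26/5) = 126971/660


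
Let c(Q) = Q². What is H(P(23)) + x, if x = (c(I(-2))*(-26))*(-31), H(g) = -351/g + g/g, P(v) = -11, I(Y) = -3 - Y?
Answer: 9228/11 ≈ 838.91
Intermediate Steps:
H(g) = 1 - 351/g (H(g) = -351/g + 1 = 1 - 351/g)
x = 806 (x = ((-3 - 1*(-2))²*(-26))*(-31) = ((-3 + 2)²*(-26))*(-31) = ((-1)²*(-26))*(-31) = (1*(-26))*(-31) = -26*(-31) = 806)
H(P(23)) + x = (-351 - 11)/(-11) + 806 = -1/11*(-362) + 806 = 362/11 + 806 = 9228/11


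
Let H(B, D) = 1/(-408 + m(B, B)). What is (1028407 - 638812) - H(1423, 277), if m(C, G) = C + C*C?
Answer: 789297652679/2025944 ≈ 3.8960e+5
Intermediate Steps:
m(C, G) = C + C²
H(B, D) = 1/(-408 + B*(1 + B))
(1028407 - 638812) - H(1423, 277) = (1028407 - 638812) - 1/(-408 + 1423*(1 + 1423)) = 389595 - 1/(-408 + 1423*1424) = 389595 - 1/(-408 + 2026352) = 389595 - 1/2025944 = 789297652679/2025944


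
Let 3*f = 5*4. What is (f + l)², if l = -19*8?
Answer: 190096/9 ≈ 21122.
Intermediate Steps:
l = -152
f = 20/3 (f = (5*4)/3 = (⅓)*20 = 20/3 ≈ 6.6667)
(f + l)² = (20/3 - 152)² = (-436/3)² = 190096/9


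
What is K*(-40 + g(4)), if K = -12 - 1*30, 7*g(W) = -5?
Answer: 1710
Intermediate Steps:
g(W) = -5/7 (g(W) = (⅐)*(-5) = -5/7)
K = -42 (K = -12 - 30 = -42)
K*(-40 + g(4)) = -42*(-40 - 5/7) = -42*(-285/7) = 1710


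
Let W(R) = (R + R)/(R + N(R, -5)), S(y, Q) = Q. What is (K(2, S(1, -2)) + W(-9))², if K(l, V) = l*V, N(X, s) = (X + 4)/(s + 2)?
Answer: 289/121 ≈ 2.3884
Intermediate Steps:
N(X, s) = (4 + X)/(2 + s)
W(R) = 2*R/(-4/3 + 2*R/3) (W(R) = (R + R)/(R + (4 + R)/(2 - 5)) = (2*R)/(R + (4 + R)/(-3)) = (2*R)/(R - (4 + R)/3) = (2*R)/(R + (-4/3 - R/3)) = (2*R)/(-4/3 + 2*R/3) = 2*R/(-4/3 + 2*R/3))
K(l, V) = V*l
(K(2, S(1, -2)) + W(-9))² = (-2*2 + 3*(-9)/(-2 - 9))² = (-4 + 3*(-9)/(-11))² = (-4 + 3*(-9)*(-1/11))² = (-4 + 27/11)² = (-17/11)² = 289/121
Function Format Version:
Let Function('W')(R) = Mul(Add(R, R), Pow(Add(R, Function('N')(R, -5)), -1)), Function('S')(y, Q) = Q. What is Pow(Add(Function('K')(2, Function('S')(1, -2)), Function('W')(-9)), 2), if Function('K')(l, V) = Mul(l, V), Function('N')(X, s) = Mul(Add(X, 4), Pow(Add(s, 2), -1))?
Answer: Rational(289, 121) ≈ 2.3884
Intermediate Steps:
Function('N')(X, s) = Mul(Pow(Add(2, s), -1), Add(4, X)) (Function('N')(X, s) = Mul(Add(4, X), Pow(Add(2, s), -1)) = Mul(Pow(Add(2, s), -1), Add(4, X)))
Function('W')(R) = Mul(2, R, Pow(Add(Rational(-4, 3), Mul(Rational(2, 3), R)), -1)) (Function('W')(R) = Mul(Add(R, R), Pow(Add(R, Mul(Pow(Add(2, -5), -1), Add(4, R))), -1)) = Mul(Mul(2, R), Pow(Add(R, Mul(Pow(-3, -1), Add(4, R))), -1)) = Mul(Mul(2, R), Pow(Add(R, Mul(Rational(-1, 3), Add(4, R))), -1)) = Mul(Mul(2, R), Pow(Add(R, Add(Rational(-4, 3), Mul(Rational(-1, 3), R))), -1)) = Mul(Mul(2, R), Pow(Add(Rational(-4, 3), Mul(Rational(2, 3), R)), -1)) = Mul(2, R, Pow(Add(Rational(-4, 3), Mul(Rational(2, 3), R)), -1)))
Function('K')(l, V) = Mul(V, l)
Pow(Add(Function('K')(2, Function('S')(1, -2)), Function('W')(-9)), 2) = Pow(Add(Mul(-2, 2), Mul(3, -9, Pow(Add(-2, -9), -1))), 2) = Pow(Add(-4, Mul(3, -9, Pow(-11, -1))), 2) = Pow(Add(-4, Mul(3, -9, Rational(-1, 11))), 2) = Pow(Add(-4, Rational(27, 11)), 2) = Pow(Rational(-17, 11), 2) = Rational(289, 121)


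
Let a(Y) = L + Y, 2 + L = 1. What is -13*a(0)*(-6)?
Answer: -78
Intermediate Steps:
L = -1 (L = -2 + 1 = -1)
a(Y) = -1 + Y
-13*a(0)*(-6) = -13*(-1 + 0)*(-6) = -13*(-1)*(-6) = 13*(-6) = -78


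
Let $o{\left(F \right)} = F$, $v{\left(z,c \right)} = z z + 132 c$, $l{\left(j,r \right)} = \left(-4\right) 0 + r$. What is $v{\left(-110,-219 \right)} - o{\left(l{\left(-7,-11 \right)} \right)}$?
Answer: $-16797$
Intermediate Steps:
$l{\left(j,r \right)} = r$ ($l{\left(j,r \right)} = 0 + r = r$)
$v{\left(z,c \right)} = z^{2} + 132 c$
$v{\left(-110,-219 \right)} - o{\left(l{\left(-7,-11 \right)} \right)} = \left(\left(-110\right)^{2} + 132 \left(-219\right)\right) - -11 = \left(12100 - 28908\right) + 11 = -16808 + 11 = -16797$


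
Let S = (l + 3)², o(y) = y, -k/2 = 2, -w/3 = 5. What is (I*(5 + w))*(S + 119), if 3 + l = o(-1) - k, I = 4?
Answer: -5120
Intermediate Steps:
w = -15 (w = -3*5 = -15)
k = -4 (k = -2*2 = -4)
l = 0 (l = -3 + (-1 - 1*(-4)) = -3 + (-1 + 4) = -3 + 3 = 0)
S = 9 (S = (0 + 3)² = 3² = 9)
(I*(5 + w))*(S + 119) = (4*(5 - 15))*(9 + 119) = (4*(-10))*128 = -40*128 = -5120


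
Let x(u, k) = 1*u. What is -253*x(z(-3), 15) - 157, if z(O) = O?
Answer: 602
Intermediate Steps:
x(u, k) = u
-253*x(z(-3), 15) - 157 = -253*(-3) - 157 = 759 - 157 = 602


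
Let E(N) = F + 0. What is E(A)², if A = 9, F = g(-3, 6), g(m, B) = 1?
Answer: 1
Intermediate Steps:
F = 1
E(N) = 1 (E(N) = 1 + 0 = 1)
E(A)² = 1² = 1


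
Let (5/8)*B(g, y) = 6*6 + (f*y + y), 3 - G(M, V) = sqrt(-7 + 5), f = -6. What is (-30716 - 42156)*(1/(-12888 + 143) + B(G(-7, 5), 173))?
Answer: 1231898900968/12745 ≈ 9.6657e+7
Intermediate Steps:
G(M, V) = 3 - I*sqrt(2) (G(M, V) = 3 - sqrt(-7 + 5) = 3 - sqrt(-2) = 3 - I*sqrt(2))
B(g, y) = 288/5 - 8*y (B(g, y) = 8*(6*6 + (-6*y + y))/5 = 8*(36 - 5*y)/5 = 288/5 - 8*y)
(-30716 - 42156)*(1/(-12888 + 143) + B(G(-7, 5), 173)) = (-30716 - 42156)*(1/(-12888 + 143) + (288/5 - 8*173)) = -72872*(1/(-12745) + (288/5 - 1384)) = -72872*(-1/12745 - 6632/5) = -72872*(-16904969/12745) = 1231898900968/12745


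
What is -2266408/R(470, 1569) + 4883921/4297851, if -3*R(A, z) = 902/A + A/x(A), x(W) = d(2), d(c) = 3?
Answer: 20602092462694483/480512635353 ≈ 42875.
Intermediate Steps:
x(W) = 3
R(A, z) = -902/(3*A) - A/9 (R(A, z) = -(902/A + A/3)/3 = -902/(3*A) - A/9)
-2266408/R(470, 1569) + 4883921/4297851 = -2266408*4230/(-2706 - 1*470**2) + 4883921/4297851 = -2266408*4230/(-2706 - 1*220900) + 4883921*(1/4297851) = -2266408*4230/(-2706 - 220900) + 4883921/4297851 = -2266408/((1/9)*(1/470)*(-223606)) + 4883921/4297851 = -2266408/(-111803/2115) + 4883921/4297851 = -2266408*(-2115/111803) + 4883921/4297851 = 4793452920/111803 + 4883921/4297851 = 20602092462694483/480512635353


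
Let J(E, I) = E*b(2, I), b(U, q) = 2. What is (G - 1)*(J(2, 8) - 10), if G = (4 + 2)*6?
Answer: -210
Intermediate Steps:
G = 36 (G = 6*6 = 36)
J(E, I) = 2*E (J(E, I) = E*2 = 2*E)
(G - 1)*(J(2, 8) - 10) = (36 - 1)*(2*2 - 10) = 35*(4 - 10) = 35*(-6) = -210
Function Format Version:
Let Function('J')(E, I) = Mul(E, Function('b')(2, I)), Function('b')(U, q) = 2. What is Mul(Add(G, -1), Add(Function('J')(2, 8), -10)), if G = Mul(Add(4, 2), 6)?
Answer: -210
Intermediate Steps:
G = 36 (G = Mul(6, 6) = 36)
Function('J')(E, I) = Mul(2, E) (Function('J')(E, I) = Mul(E, 2) = Mul(2, E))
Mul(Add(G, -1), Add(Function('J')(2, 8), -10)) = Mul(Add(36, -1), Add(Mul(2, 2), -10)) = Mul(35, Add(4, -10)) = Mul(35, -6) = -210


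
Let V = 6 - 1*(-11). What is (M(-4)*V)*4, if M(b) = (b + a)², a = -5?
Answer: 5508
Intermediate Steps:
M(b) = (-5 + b)² (M(b) = (b - 5)² = (-5 + b)²)
V = 17 (V = 6 + 11 = 17)
(M(-4)*V)*4 = ((-5 - 4)²*17)*4 = ((-9)²*17)*4 = (81*17)*4 = 1377*4 = 5508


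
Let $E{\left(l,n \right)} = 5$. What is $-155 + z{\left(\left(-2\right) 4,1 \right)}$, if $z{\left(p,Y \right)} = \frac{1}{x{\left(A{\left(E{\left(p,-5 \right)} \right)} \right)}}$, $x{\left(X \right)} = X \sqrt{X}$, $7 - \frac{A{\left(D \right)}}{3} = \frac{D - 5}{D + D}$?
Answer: $-155 + \frac{\sqrt{21}}{441} \approx -154.99$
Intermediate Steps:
$A{\left(D \right)} = 21 - \frac{3 \left(-5 + D\right)}{2 D}$ ($A{\left(D \right)} = 21 - 3 \frac{D - 5}{D + D} = 21 - 3 \frac{-5 + D}{2 D} = 21 - \frac{3 \left(-5 + D\right)}{2 D}$)
$x{\left(X \right)} = X^{\frac{3}{2}}$
$z{\left(p,Y \right)} = \frac{\sqrt{21}}{441}$ ($z{\left(p,Y \right)} = \frac{1}{\left(\frac{3 \left(5 + 13 \cdot 5\right)}{2 \cdot 5}\right)^{\frac{3}{2}}} = \frac{1}{\left(\frac{3}{2} \cdot \frac{1}{5} \left(5 + 65\right)\right)^{\frac{3}{2}}} = \frac{1}{\left(\frac{3}{2} \cdot \frac{1}{5} \cdot 70\right)^{\frac{3}{2}}} = \frac{1}{21^{\frac{3}{2}}} = \frac{1}{21 \sqrt{21}} = \frac{\sqrt{21}}{441}$)
$-155 + z{\left(\left(-2\right) 4,1 \right)} = -155 + \frac{\sqrt{21}}{441}$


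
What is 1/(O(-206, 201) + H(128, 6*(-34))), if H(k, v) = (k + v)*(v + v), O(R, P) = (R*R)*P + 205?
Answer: 1/8560849 ≈ 1.1681e-7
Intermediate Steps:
O(R, P) = 205 + P*R² (O(R, P) = R²*P + 205 = P*R² + 205 = 205 + P*R²)
H(k, v) = 2*v*(k + v) (H(k, v) = (k + v)*(2*v) = 2*v*(k + v))
1/(O(-206, 201) + H(128, 6*(-34))) = 1/((205 + 201*(-206)²) + 2*(6*(-34))*(128 + 6*(-34))) = 1/((205 + 201*42436) + 2*(-204)*(128 - 204)) = 1/((205 + 8529636) + 2*(-204)*(-76)) = 1/(8529841 + 31008) = 1/8560849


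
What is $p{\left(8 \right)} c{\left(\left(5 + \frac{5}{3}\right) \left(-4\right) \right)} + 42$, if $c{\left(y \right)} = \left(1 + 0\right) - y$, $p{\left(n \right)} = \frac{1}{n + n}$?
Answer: $\frac{2099}{48} \approx 43.729$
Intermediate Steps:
$p{\left(n \right)} = \frac{1}{2 n}$
$c{\left(y \right)} = 1 - y$
$p{\left(8 \right)} c{\left(\left(5 + \frac{5}{3}\right) \left(-4\right) \right)} + 42 = \frac{1}{2 \cdot 8} \left(1 - \left(5 + \frac{5}{3}\right) \left(-4\right)\right) + 42 = \frac{1}{2} \cdot \frac{1}{8} \left(1 - \left(5 + 5 \cdot \frac{1}{3}\right) \left(-4\right)\right) + 42 = \frac{1 - \left(5 + \frac{5}{3}\right) \left(-4\right)}{16} + 42 = \frac{1 - \frac{20}{3} \left(-4\right)}{16} + 42 = \frac{1 - - \frac{80}{3}}{16} + 42 = \frac{1 + \frac{80}{3}}{16} + 42 = \frac{1}{16} \cdot \frac{83}{3} + 42 = \frac{83}{48} + 42 = \frac{2099}{48}$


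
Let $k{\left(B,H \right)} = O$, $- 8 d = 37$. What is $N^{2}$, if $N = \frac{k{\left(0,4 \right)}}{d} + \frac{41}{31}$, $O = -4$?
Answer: $\frac{6295081}{1315609} \approx 4.7849$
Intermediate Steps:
$d = - \frac{37}{8}$ ($d = \left(- \frac{1}{8}\right) 37 = - \frac{37}{8} \approx -4.625$)
$k{\left(B,H \right)} = -4$
$N = \frac{2509}{1147}$ ($N = - \frac{4}{- \frac{37}{8}} + \frac{41}{31} = \left(-4\right) \left(- \frac{8}{37}\right) + 41 \cdot \frac{1}{31} = \frac{32}{37} + \frac{41}{31} = \frac{2509}{1147} \approx 2.1874$)
$N^{2} = \left(\frac{2509}{1147}\right)^{2} = \frac{6295081}{1315609}$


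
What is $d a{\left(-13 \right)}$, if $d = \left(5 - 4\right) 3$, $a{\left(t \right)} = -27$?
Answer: $-81$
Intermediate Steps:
$d = 3$ ($d = 1 \cdot 3 = 3$)
$d a{\left(-13 \right)} = 3 \left(-27\right) = -81$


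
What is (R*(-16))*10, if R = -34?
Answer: 5440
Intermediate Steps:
(R*(-16))*10 = -34*(-16)*10 = 544*10 = 5440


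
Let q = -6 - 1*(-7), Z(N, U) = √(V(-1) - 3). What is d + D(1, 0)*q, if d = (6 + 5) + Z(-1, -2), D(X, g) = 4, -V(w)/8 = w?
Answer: 15 + √5 ≈ 17.236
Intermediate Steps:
V(w) = -8*w
Z(N, U) = √5 (Z(N, U) = √(-8*(-1) - 3) = √(8 - 3) = √5)
q = 1 (q = -6 + 7 = 1)
d = 11 + √5 (d = (6 + 5) + √5 = 11 + √5 ≈ 13.236)
d + D(1, 0)*q = (11 + √5) + 4*1 = (11 + √5) + 4 = 15 + √5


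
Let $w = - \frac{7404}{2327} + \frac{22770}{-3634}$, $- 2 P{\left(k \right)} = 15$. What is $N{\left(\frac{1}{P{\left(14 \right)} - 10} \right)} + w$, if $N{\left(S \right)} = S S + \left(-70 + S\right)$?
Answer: $- \frac{17903369453}{225195425} \approx -79.501$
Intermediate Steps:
$P{\left(k \right)} = - \frac{15}{2}$ ($P{\left(k \right)} = \left(- \frac{1}{2}\right) 15 = - \frac{15}{2}$)
$N{\left(S \right)} = -70 + S + S^{2}$ ($N{\left(S \right)} = S^{2} + \left(-70 + S\right) = -70 + S + S^{2}$)
$w = - \frac{1736781}{183833}$ ($w = \left(-7404\right) \frac{1}{2327} + 22770 \left(- \frac{1}{3634}\right) = - \frac{7404}{2327} - \frac{495}{79} = - \frac{1736781}{183833} \approx -9.4476$)
$N{\left(\frac{1}{P{\left(14 \right)} - 10} \right)} + w = \left(-70 + \frac{1}{- \frac{15}{2} - 10} + \left(\frac{1}{- \frac{15}{2} - 10}\right)^{2}\right) - \frac{1736781}{183833} = \left(-70 + \frac{1}{- \frac{35}{2}} + \left(\frac{1}{- \frac{35}{2}}\right)^{2}\right) - \frac{1736781}{183833} = \left(-70 - \frac{2}{35} + \left(- \frac{2}{35}\right)^{2}\right) - \frac{1736781}{183833} = \left(-70 - \frac{2}{35} + \frac{4}{1225}\right) - \frac{1736781}{183833} = - \frac{85816}{1225} - \frac{1736781}{183833} = - \frac{17903369453}{225195425}$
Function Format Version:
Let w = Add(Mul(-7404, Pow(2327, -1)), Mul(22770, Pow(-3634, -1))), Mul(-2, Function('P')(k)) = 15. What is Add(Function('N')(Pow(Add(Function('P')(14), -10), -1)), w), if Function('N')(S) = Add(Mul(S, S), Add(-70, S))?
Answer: Rational(-17903369453, 225195425) ≈ -79.501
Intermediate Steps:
Function('P')(k) = Rational(-15, 2) (Function('P')(k) = Mul(Rational(-1, 2), 15) = Rational(-15, 2))
Function('N')(S) = Add(-70, S, Pow(S, 2)) (Function('N')(S) = Add(Pow(S, 2), Add(-70, S)) = Add(-70, S, Pow(S, 2)))
w = Rational(-1736781, 183833) (w = Add(Mul(-7404, Rational(1, 2327)), Mul(22770, Rational(-1, 3634))) = Add(Rational(-7404, 2327), Rational(-495, 79)) = Rational(-1736781, 183833) ≈ -9.4476)
Add(Function('N')(Pow(Add(Function('P')(14), -10), -1)), w) = Add(Add(-70, Pow(Add(Rational(-15, 2), -10), -1), Pow(Pow(Add(Rational(-15, 2), -10), -1), 2)), Rational(-1736781, 183833)) = Add(Add(-70, Pow(Rational(-35, 2), -1), Pow(Pow(Rational(-35, 2), -1), 2)), Rational(-1736781, 183833)) = Add(Add(-70, Rational(-2, 35), Pow(Rational(-2, 35), 2)), Rational(-1736781, 183833)) = Add(Add(-70, Rational(-2, 35), Rational(4, 1225)), Rational(-1736781, 183833)) = Add(Rational(-85816, 1225), Rational(-1736781, 183833)) = Rational(-17903369453, 225195425)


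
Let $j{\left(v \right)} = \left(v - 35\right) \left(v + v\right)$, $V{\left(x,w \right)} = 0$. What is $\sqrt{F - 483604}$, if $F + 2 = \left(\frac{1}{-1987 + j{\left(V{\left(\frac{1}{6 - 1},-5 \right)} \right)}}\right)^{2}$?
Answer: $\frac{i \sqrt{1909358217413}}{1987} \approx 695.42 i$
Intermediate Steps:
$j{\left(v \right)} = 2 v \left(-35 + v\right)$ ($j{\left(v \right)} = \left(-35 + v\right) 2 v = 2 v \left(-35 + v\right)$)
$F = - \frac{7896337}{3948169}$ ($F = -2 + \left(\frac{1}{-1987 + 2 \cdot 0 \left(-35 + 0\right)}\right)^{2} = -2 + \left(\frac{1}{-1987 + 2 \cdot 0 \left(-35\right)}\right)^{2} = -2 + \left(\frac{1}{-1987 + 0}\right)^{2} = -2 + \left(\frac{1}{-1987}\right)^{2} = -2 + \left(- \frac{1}{1987}\right)^{2} = -2 + \frac{1}{3948169} = - \frac{7896337}{3948169} \approx -2.0$)
$\sqrt{F - 483604} = \sqrt{- \frac{7896337}{3948169} - 483604} = \sqrt{- \frac{1909358217413}{3948169}} = \frac{i \sqrt{1909358217413}}{1987}$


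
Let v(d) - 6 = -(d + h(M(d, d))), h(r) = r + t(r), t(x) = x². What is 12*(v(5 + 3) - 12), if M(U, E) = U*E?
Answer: -50088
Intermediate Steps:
M(U, E) = E*U
h(r) = r + r²
v(d) = 6 - d - d²*(1 + d²) (v(d) = 6 - (d + (d*d)*(1 + d*d)) = 6 - (d + d²*(1 + d²)) = 6 + (-d - d²*(1 + d²)) = 6 - d - d²*(1 + d²))
12*(v(5 + 3) - 12) = 12*((6 - (5 + 3) - (5 + 3)² - (5 + 3)⁴) - 12) = 12*((6 - 1*8 - 1*8² - 1*8⁴) - 12) = 12*((6 - 8 - 1*64 - 1*4096) - 12) = 12*((6 - 8 - 64 - 4096) - 12) = 12*(-4162 - 12) = 12*(-4174) = -50088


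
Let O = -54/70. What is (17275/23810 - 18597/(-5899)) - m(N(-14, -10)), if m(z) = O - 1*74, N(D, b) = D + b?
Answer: 77327145011/983186330 ≈ 78.650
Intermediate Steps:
O = -27/35 (O = -54*1/70 = -27/35 ≈ -0.77143)
m(z) = -2617/35 (m(z) = -27/35 - 1*74 = -27/35 - 74 = -2617/35)
(17275/23810 - 18597/(-5899)) - m(N(-14, -10)) = (17275/23810 - 18597/(-5899)) - 1*(-2617/35) = (17275*(1/23810) - 18597*(-1/5899)) + 2617/35 = (3455/4762 + 18597/5899) + 2617/35 = 108939959/28091038 + 2617/35 = 77327145011/983186330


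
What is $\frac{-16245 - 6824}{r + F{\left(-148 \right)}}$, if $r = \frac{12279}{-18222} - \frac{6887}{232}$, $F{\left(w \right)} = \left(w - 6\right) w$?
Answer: $- \frac{16254048296}{16037487921} \approx -1.0135$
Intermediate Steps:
$F{\left(w \right)} = w \left(-6 + w\right)$ ($F{\left(w \right)} = \left(-6 + w\right) w = w \left(-6 + w\right)$)
$r = - \frac{21390607}{704584}$ ($r = 12279 \left(- \frac{1}{18222}\right) - \frac{6887}{232} = - \frac{4093}{6074} - \frac{6887}{232} = - \frac{21390607}{704584} \approx -30.359$)
$\frac{-16245 - 6824}{r + F{\left(-148 \right)}} = \frac{-16245 - 6824}{- \frac{21390607}{704584} - 148 \left(-6 - 148\right)} = - \frac{23069}{- \frac{21390607}{704584} - -22792} = - \frac{23069}{- \frac{21390607}{704584} + 22792} = - \frac{23069}{\frac{16037487921}{704584}} = \left(-23069\right) \frac{704584}{16037487921} = - \frac{16254048296}{16037487921}$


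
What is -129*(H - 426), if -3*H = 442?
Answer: 73960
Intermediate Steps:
H = -442/3 (H = -⅓*442 = -442/3 ≈ -147.33)
-129*(H - 426) = -129*(-442/3 - 426) = -129*(-1720/3) = 73960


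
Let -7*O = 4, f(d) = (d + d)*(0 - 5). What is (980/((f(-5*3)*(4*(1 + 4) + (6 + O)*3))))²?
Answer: 117649/3629025 ≈ 0.032419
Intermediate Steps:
f(d) = -10*d (f(d) = (2*d)*(-5) = -10*d)
O = -4/7 (O = -⅐*4 = -4/7 ≈ -0.57143)
(980/((f(-5*3)*(4*(1 + 4) + (6 + O)*3))))² = (980/(((-(-50)*3)*(4*(1 + 4) + (6 - 4/7)*3))))² = (980/(((-10*(-15))*(4*5 + (38/7)*3))))² = (980/((150*(20 + 114/7))))² = (980/((150*(254/7))))² = (980/(38100/7))² = (980*(7/38100))² = (343/1905)² = 117649/3629025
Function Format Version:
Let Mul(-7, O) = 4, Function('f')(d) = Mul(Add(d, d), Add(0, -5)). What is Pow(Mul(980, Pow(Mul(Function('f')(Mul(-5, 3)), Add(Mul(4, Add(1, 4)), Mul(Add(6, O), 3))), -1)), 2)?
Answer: Rational(117649, 3629025) ≈ 0.032419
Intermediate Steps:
Function('f')(d) = Mul(-10, d) (Function('f')(d) = Mul(Mul(2, d), -5) = Mul(-10, d))
O = Rational(-4, 7) (O = Mul(Rational(-1, 7), 4) = Rational(-4, 7) ≈ -0.57143)
Pow(Mul(980, Pow(Mul(Function('f')(Mul(-5, 3)), Add(Mul(4, Add(1, 4)), Mul(Add(6, O), 3))), -1)), 2) = Pow(Mul(980, Pow(Mul(Mul(-10, Mul(-5, 3)), Add(Mul(4, Add(1, 4)), Mul(Add(6, Rational(-4, 7)), 3))), -1)), 2) = Pow(Mul(980, Pow(Mul(Mul(-10, -15), Add(Mul(4, 5), Mul(Rational(38, 7), 3))), -1)), 2) = Pow(Mul(980, Pow(Mul(150, Add(20, Rational(114, 7))), -1)), 2) = Pow(Mul(980, Pow(Mul(150, Rational(254, 7)), -1)), 2) = Pow(Mul(980, Pow(Rational(38100, 7), -1)), 2) = Pow(Mul(980, Rational(7, 38100)), 2) = Pow(Rational(343, 1905), 2) = Rational(117649, 3629025)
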